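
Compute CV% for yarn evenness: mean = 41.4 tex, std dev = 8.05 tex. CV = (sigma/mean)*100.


Formula: CV% = (standard deviation / mean) * 100
Step 1: Ratio = 8.05 / 41.4 = 0.194444
Step 2: CV% = 0.194444 * 100 = 19.4444% ≈ 19.4%

19.4%


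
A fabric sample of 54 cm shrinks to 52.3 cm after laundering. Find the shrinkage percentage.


Formula: Shrinkage% = ((L_before - L_after) / L_before) * 100
Step 1: Shrinkage = 54 - 52.3 = 1.7 cm
Step 2: Shrinkage% = (1.7 / 54) * 100
Step 3: Shrinkage% = 0.031481 * 100 = 3.1481% ≈ 3.1%

3.1%


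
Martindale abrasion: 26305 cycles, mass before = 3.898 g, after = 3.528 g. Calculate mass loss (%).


Formula: Mass loss% = ((m_before - m_after) / m_before) * 100
Step 1: Mass loss = 3.898 - 3.528 = 0.37 g
Step 2: Ratio = 0.37 / 3.898 = 0.0949205
Step 3: Mass loss% = 0.0949205 * 100 = 9.49205% ≈ 9.49%

9.49%


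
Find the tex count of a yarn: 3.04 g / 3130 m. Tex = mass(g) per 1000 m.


Formula: Tex = (mass_g / length_m) * 1000
Substituting: Tex = (3.04 / 3130) * 1000
Intermediate: 3.04 / 3130 = 0.00097125 g/m
Tex = 0.00097125 * 1000 = 0.97 tex

0.97 tex


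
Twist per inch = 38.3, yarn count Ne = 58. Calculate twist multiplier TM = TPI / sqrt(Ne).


Formula: TM = TPI / sqrt(Ne)
Step 1: sqrt(Ne) = sqrt(58) = 7.6158
Step 2: TM = 38.3 / 7.6158 = 5.03

5.03 TM


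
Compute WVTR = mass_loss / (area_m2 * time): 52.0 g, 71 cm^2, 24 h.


Formula: WVTR = mass_loss / (area * time)
Step 1: Convert area: 71 cm^2 = 0.0071 m^2
Step 2: WVTR = 52.0 g / (0.0071 m^2 * 24 h)
Step 3: WVTR = 52.0 / 0.1704 = 305.2 g/m^2/h

305.2 g/m^2/h


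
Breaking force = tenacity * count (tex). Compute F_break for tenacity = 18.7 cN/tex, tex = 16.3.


Formula: Breaking force = Tenacity * Linear density
F = 18.7 cN/tex * 16.3 tex
F = 304.81 cN

304.81 cN


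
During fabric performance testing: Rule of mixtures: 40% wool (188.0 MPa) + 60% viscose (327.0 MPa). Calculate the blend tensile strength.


Formula: Blend property = (fraction_A * property_A) + (fraction_B * property_B)
Step 1: Contribution A = 40/100 * 188.0 MPa = 75.2 MPa
Step 2: Contribution B = 60/100 * 327.0 MPa = 196.2 MPa
Step 3: Blend tensile strength = 75.2 + 196.2 = 271.4 MPa

271.4 MPa


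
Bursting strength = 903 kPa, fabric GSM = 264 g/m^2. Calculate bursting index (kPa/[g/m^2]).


Formula: Bursting Index = Bursting Strength / Fabric GSM
BI = 903 kPa / 264 g/m^2
BI = 3.420 kPa/(g/m^2)

3.420 kPa/(g/m^2)


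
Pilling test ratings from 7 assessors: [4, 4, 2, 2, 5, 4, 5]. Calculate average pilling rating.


Formula: Mean = sum / count
Sum = 4 + 4 + 2 + 2 + 5 + 4 + 5 = 26
Mean = 26 / 7 = 3.7

3.7


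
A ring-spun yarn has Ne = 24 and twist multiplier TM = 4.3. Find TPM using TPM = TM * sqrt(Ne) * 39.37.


Formula: TPM = TM * sqrt(Ne) * 39.37
Step 1: sqrt(Ne) = sqrt(24) = 4.899
Step 2: TM * sqrt(Ne) = 4.3 * 4.899 = 21.0657
Step 3: TPM = 21.0657 * 39.37 = 829 twists/m

829 twists/m


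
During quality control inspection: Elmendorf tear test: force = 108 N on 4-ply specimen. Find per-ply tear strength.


Formula: Per-ply strength = Total force / Number of plies
Per-ply = 108 N / 4
Per-ply = 27 N

27 N


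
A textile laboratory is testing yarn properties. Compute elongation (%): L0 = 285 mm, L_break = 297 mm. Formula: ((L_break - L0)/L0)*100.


Formula: Elongation (%) = ((L_break - L0) / L0) * 100
Step 1: Extension = 297 - 285 = 12 mm
Step 2: Elongation = (12 / 285) * 100
Step 3: Elongation = 0.042105 * 100 = 4.2105% ≈ 4.2%

4.2%


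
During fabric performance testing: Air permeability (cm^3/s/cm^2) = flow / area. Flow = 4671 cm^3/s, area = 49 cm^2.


Formula: Air Permeability = Airflow / Test Area
AP = 4671 cm^3/s / 49 cm^2
AP = 95.3 cm^3/s/cm^2

95.3 cm^3/s/cm^2


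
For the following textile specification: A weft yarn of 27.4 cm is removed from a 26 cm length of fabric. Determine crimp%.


Formula: Crimp% = ((L_yarn - L_fabric) / L_fabric) * 100
Step 1: Extension = 27.4 - 26 = 1.4 cm
Step 2: Crimp% = (1.4 / 26) * 100
Step 3: Crimp% = 0.053846 * 100 = 5.3846% ≈ 5.4%

5.4%


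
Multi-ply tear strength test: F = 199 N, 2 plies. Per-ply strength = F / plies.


Formula: Per-ply strength = Total force / Number of plies
Per-ply = 199 N / 2
Per-ply = 99.5 N

99.5 N


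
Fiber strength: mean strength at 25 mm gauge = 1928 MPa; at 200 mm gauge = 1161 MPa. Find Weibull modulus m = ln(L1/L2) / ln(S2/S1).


Formula: m = ln(L1/L2) / ln(S2/S1)
Step 1: ln(L1/L2) = ln(25/200) = -2.07944
Step 2: S2/S1 = 1161/1928 = 0.60218
Step 3: ln(S2/S1) = ln(0.60218) = -0.50720
Step 4: m = -2.07944 / -0.50720 = 4.10

4.10 (Weibull m)


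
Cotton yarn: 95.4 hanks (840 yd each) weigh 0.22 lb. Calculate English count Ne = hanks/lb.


Formula: Ne = hanks / mass_lb
Substituting: Ne = 95.4 / 0.22
Ne = 433.6

433.6 Ne


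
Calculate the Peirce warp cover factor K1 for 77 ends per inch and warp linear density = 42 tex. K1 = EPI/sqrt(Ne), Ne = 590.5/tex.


Formula: K1 = EPI / sqrt(Ne), with Ne = 590.5 / tex_warp
Step 1: Ne = 590.5 / 42 = 14.06
Step 2: sqrt(Ne) = sqrt(14.06) = 3.7497
Step 3: K1 = 77 / 3.7497 = 20.5

20.5


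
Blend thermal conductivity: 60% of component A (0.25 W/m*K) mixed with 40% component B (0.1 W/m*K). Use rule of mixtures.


Formula: Blend property = (fraction_A * property_A) + (fraction_B * property_B)
Step 1: Contribution A = 60/100 * 0.25 W/m*K = 0.15 W/m*K
Step 2: Contribution B = 40/100 * 0.1 W/m*K = 0.04 W/m*K
Step 3: Blend thermal conductivity = 0.15 + 0.04 = 0.19 W/m*K

0.19 W/m*K


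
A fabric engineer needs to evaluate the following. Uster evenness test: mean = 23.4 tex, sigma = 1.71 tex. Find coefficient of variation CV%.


Formula: CV% = (standard deviation / mean) * 100
Step 1: Ratio = 1.71 / 23.4 = 0.073077
Step 2: CV% = 0.073077 * 100 = 7.3077% ≈ 7.3%

7.3%


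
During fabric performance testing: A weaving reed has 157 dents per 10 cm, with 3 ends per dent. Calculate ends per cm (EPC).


Formula: EPC = (dents per 10 cm * ends per dent) / 10
Step 1: Total ends per 10 cm = 157 * 3 = 471
Step 2: EPC = 471 / 10 = 47.1 ends/cm

47.1 ends/cm


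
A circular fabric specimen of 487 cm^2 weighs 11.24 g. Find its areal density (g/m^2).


Formula: GSM = mass_g / area_m2
Step 1: Convert area: 487 cm^2 = 487 / 10000 = 0.0487 m^2
Step 2: GSM = 11.24 g / 0.0487 m^2 = 230.8 g/m^2

230.8 g/m^2


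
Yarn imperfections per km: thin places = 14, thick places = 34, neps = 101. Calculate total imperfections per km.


Formula: Total = thin places + thick places + neps
Total = 14 + 34 + 101
Total = 149 imperfections/km

149 imperfections/km


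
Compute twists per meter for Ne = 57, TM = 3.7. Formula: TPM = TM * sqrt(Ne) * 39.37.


Formula: TPM = TM * sqrt(Ne) * 39.37
Step 1: sqrt(Ne) = sqrt(57) = 7.5498
Step 2: TM * sqrt(Ne) = 3.7 * 7.5498 = 27.9343
Step 3: TPM = 27.9343 * 39.37 = 1100 twists/m

1100 twists/m


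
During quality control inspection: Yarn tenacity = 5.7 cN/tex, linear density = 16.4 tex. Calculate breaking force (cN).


Formula: Breaking force = Tenacity * Linear density
F = 5.7 cN/tex * 16.4 tex
F = 93.48 cN

93.48 cN


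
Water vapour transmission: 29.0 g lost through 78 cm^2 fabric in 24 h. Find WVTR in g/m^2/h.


Formula: WVTR = mass_loss / (area * time)
Step 1: Convert area: 78 cm^2 = 0.0078 m^2
Step 2: WVTR = 29.0 g / (0.0078 m^2 * 24 h)
Step 3: WVTR = 29.0 / 0.1872 = 154.9 g/m^2/h

154.9 g/m^2/h


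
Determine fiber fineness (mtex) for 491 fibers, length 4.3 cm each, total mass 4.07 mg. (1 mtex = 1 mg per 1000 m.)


Formula: fineness (mtex) = mass (mg) / total length (km) = (mass_mg / total_length_m) * 1000
Step 1: Convert fiber length: 4.3 cm = 0.043 m
Step 2: Total fiber length = 491 * 0.043 = 21.113 m
Step 3: Linear density = 4.07 mg / 21.113 m = 0.1928 mg/m
Step 4: fineness = 0.1928 * 1000 = 192.8 mtex

192.8 mtex


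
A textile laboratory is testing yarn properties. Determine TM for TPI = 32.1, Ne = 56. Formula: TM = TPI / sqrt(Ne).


Formula: TM = TPI / sqrt(Ne)
Step 1: sqrt(Ne) = sqrt(56) = 7.4833
Step 2: TM = 32.1 / 7.4833 = 4.29

4.29 TM


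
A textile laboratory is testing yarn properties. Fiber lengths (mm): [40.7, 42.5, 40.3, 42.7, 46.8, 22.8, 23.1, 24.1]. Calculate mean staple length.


Formula: Mean = sum of lengths / count
Sum = 40.7 + 42.5 + 40.3 + 42.7 + 46.8 + 22.8 + 23.1 + 24.1
Sum = 283.0 mm
Mean = 283.0 / 8 = 35.38 mm

35.38 mm


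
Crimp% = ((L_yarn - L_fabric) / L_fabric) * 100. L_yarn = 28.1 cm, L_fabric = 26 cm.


Formula: Crimp% = ((L_yarn - L_fabric) / L_fabric) * 100
Step 1: Extension = 28.1 - 26 = 2.1 cm
Step 2: Crimp% = (2.1 / 26) * 100
Step 3: Crimp% = 0.080769 * 100 = 8.0769% ≈ 8.1%

8.1%


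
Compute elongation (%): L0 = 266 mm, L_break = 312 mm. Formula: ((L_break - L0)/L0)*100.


Formula: Elongation (%) = ((L_break - L0) / L0) * 100
Step 1: Extension = 312 - 266 = 46 mm
Step 2: Elongation = (46 / 266) * 100
Step 3: Elongation = 0.172932 * 100 = 17.2932% ≈ 17.3%

17.3%


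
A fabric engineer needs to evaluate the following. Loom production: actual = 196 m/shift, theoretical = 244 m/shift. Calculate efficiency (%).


Formula: Efficiency% = (Actual output / Theoretical output) * 100
Efficiency% = (196 / 244) * 100
Efficiency% = 0.803279 * 100 = 80.3279% ≈ 80.3%

80.3%


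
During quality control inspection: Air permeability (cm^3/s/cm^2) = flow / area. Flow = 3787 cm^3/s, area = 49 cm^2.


Formula: Air Permeability = Airflow / Test Area
AP = 3787 cm^3/s / 49 cm^2
AP = 77.3 cm^3/s/cm^2

77.3 cm^3/s/cm^2


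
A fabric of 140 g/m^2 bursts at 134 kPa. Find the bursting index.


Formula: Bursting Index = Bursting Strength / Fabric GSM
BI = 134 kPa / 140 g/m^2
BI = 0.957 kPa/(g/m^2)

0.957 kPa/(g/m^2)


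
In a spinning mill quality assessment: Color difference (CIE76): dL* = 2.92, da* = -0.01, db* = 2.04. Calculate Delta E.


Formula: Delta E = sqrt(dL*^2 + da*^2 + db*^2)
Step 1: dL*^2 = 2.92^2 = 8.5264
Step 2: da*^2 = (-0.01)^2 = 0.0001
Step 3: db*^2 = 2.04^2 = 4.1616
Step 4: Sum = 8.5264 + 0.0001 + 4.1616 = 12.6881
Step 5: Delta E = sqrt(12.6881) = 3.56

3.56 Delta E


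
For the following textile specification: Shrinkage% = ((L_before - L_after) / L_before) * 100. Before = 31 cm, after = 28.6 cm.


Formula: Shrinkage% = ((L_before - L_after) / L_before) * 100
Step 1: Shrinkage = 31 - 28.6 = 2.4 cm
Step 2: Shrinkage% = (2.4 / 31) * 100
Step 3: Shrinkage% = 0.077419 * 100 = 7.7419% ≈ 7.7%

7.7%


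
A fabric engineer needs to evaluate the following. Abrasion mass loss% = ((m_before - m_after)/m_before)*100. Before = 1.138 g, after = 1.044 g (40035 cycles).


Formula: Mass loss% = ((m_before - m_after) / m_before) * 100
Step 1: Mass loss = 1.138 - 1.044 = 0.094 g
Step 2: Ratio = 0.094 / 1.138 = 0.0826011
Step 3: Mass loss% = 0.0826011 * 100 = 8.26011% ≈ 8.26%

8.26%


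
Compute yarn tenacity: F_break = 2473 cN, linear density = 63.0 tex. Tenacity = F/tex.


Formula: Tenacity = Breaking force / Linear density
Tenacity = 2473 cN / 63.0 tex
Tenacity = 39.25 cN/tex

39.25 cN/tex


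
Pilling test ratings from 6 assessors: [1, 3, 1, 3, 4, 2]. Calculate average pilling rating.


Formula: Mean = sum / count
Sum = 1 + 3 + 1 + 3 + 4 + 2 = 14
Mean = 14 / 6 = 2.3

2.3


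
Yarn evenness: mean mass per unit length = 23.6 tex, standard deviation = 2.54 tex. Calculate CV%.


Formula: CV% = (standard deviation / mean) * 100
Step 1: Ratio = 2.54 / 23.6 = 0.107627
Step 2: CV% = 0.107627 * 100 = 10.7627% ≈ 10.8%

10.8%


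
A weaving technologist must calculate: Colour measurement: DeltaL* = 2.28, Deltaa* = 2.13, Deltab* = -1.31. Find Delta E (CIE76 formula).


Formula: Delta E = sqrt(dL*^2 + da*^2 + db*^2)
Step 1: dL*^2 = 2.28^2 = 5.1984
Step 2: da*^2 = 2.13^2 = 4.5369
Step 3: db*^2 = (-1.31)^2 = 1.7161
Step 4: Sum = 5.1984 + 4.5369 + 1.7161 = 11.4514
Step 5: Delta E = sqrt(11.4514) = 3.38

3.38 Delta E


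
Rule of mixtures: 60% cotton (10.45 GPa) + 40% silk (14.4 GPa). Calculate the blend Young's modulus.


Formula: Blend property = (fraction_A * property_A) + (fraction_B * property_B)
Step 1: Contribution A = 60/100 * 10.45 GPa = 6.27 GPa
Step 2: Contribution B = 40/100 * 14.4 GPa = 5.76 GPa
Step 3: Blend Young's modulus = 6.27 + 5.76 = 12.03 GPa

12.03 GPa


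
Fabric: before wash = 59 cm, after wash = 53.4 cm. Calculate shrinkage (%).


Formula: Shrinkage% = ((L_before - L_after) / L_before) * 100
Step 1: Shrinkage = 59 - 53.4 = 5.6 cm
Step 2: Shrinkage% = (5.6 / 59) * 100
Step 3: Shrinkage% = 0.094915 * 100 = 9.4915% ≈ 9.5%

9.5%


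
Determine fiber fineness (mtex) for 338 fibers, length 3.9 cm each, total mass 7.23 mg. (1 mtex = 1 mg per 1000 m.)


Formula: fineness (mtex) = mass (mg) / total length (km) = (mass_mg / total_length_m) * 1000
Step 1: Convert fiber length: 3.9 cm = 0.039 m
Step 2: Total fiber length = 338 * 0.039 = 13.182 m
Step 3: Linear density = 7.23 mg / 13.182 m = 0.5485 mg/m
Step 4: fineness = 0.5485 * 1000 = 548.5 mtex

548.5 mtex


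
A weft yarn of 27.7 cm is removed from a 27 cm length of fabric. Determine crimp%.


Formula: Crimp% = ((L_yarn - L_fabric) / L_fabric) * 100
Step 1: Extension = 27.7 - 27 = 0.7 cm
Step 2: Crimp% = (0.7 / 27) * 100
Step 3: Crimp% = 0.025926 * 100 = 2.5926% ≈ 2.6%

2.6%


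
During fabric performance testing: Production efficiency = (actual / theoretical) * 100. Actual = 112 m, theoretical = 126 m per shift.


Formula: Efficiency% = (Actual output / Theoretical output) * 100
Efficiency% = (112 / 126) * 100
Efficiency% = 0.888889 * 100 = 88.8889% ≈ 88.9%

88.9%


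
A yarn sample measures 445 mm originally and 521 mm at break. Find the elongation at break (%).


Formula: Elongation (%) = ((L_break - L0) / L0) * 100
Step 1: Extension = 521 - 445 = 76 mm
Step 2: Elongation = (76 / 445) * 100
Step 3: Elongation = 0.170787 * 100 = 17.0787% ≈ 17.1%

17.1%


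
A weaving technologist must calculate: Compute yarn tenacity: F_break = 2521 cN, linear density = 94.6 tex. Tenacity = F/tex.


Formula: Tenacity = Breaking force / Linear density
Tenacity = 2521 cN / 94.6 tex
Tenacity = 26.65 cN/tex

26.65 cN/tex


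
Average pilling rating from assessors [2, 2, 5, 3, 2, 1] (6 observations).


Formula: Mean = sum / count
Sum = 2 + 2 + 5 + 3 + 2 + 1 = 15
Mean = 15 / 6 = 2.5

2.5


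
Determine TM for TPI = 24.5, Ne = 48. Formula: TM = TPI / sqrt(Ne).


Formula: TM = TPI / sqrt(Ne)
Step 1: sqrt(Ne) = sqrt(48) = 6.9282
Step 2: TM = 24.5 / 6.9282 = 3.54

3.54 TM


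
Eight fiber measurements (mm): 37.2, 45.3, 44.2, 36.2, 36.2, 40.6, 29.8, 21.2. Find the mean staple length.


Formula: Mean = sum of lengths / count
Sum = 37.2 + 45.3 + 44.2 + 36.2 + 36.2 + 40.6 + 29.8 + 21.2
Sum = 290.7 mm
Mean = 290.7 / 8 = 36.34 mm

36.34 mm


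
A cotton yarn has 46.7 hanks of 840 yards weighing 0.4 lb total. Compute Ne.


Formula: Ne = hanks / mass_lb
Substituting: Ne = 46.7 / 0.4
Ne = 116.8

116.8 Ne


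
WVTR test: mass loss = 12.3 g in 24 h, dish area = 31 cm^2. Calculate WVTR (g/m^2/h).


Formula: WVTR = mass_loss / (area * time)
Step 1: Convert area: 31 cm^2 = 0.0031 m^2
Step 2: WVTR = 12.3 g / (0.0031 m^2 * 24 h)
Step 3: WVTR = 12.3 / 0.0744 = 165.3 g/m^2/h

165.3 g/m^2/h


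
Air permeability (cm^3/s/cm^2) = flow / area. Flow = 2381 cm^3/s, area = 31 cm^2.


Formula: Air Permeability = Airflow / Test Area
AP = 2381 cm^3/s / 31 cm^2
AP = 76.8 cm^3/s/cm^2

76.8 cm^3/s/cm^2


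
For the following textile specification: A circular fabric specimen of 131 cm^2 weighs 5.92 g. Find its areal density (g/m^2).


Formula: GSM = mass_g / area_m2
Step 1: Convert area: 131 cm^2 = 131 / 10000 = 0.0131 m^2
Step 2: GSM = 5.92 g / 0.0131 m^2 = 451.9 g/m^2

451.9 g/m^2


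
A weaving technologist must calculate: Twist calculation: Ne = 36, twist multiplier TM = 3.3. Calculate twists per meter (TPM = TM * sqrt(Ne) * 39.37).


Formula: TPM = TM * sqrt(Ne) * 39.37
Step 1: sqrt(Ne) = sqrt(36) = 6
Step 2: TM * sqrt(Ne) = 3.3 * 6 = 19.8
Step 3: TPM = 19.8 * 39.37 = 780 twists/m

780 twists/m


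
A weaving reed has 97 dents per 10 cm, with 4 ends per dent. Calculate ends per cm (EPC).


Formula: EPC = (dents per 10 cm * ends per dent) / 10
Step 1: Total ends per 10 cm = 97 * 4 = 388
Step 2: EPC = 388 / 10 = 38.8 ends/cm

38.8 ends/cm


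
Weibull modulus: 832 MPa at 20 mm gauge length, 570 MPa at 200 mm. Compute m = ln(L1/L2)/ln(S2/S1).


Formula: m = ln(L1/L2) / ln(S2/S1)
Step 1: ln(L1/L2) = ln(20/200) = -2.30259
Step 2: S2/S1 = 570/832 = 0.6851
Step 3: ln(S2/S1) = ln(0.6851) = -0.37819
Step 4: m = -2.30259 / -0.37819 = 6.09

6.09 (Weibull m)


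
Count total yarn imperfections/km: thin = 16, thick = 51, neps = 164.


Formula: Total = thin places + thick places + neps
Total = 16 + 51 + 164
Total = 231 imperfections/km

231 imperfections/km


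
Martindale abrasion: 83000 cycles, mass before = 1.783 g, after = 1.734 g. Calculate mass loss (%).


Formula: Mass loss% = ((m_before - m_after) / m_before) * 100
Step 1: Mass loss = 1.783 - 1.734 = 0.049 g
Step 2: Ratio = 0.049 / 1.783 = 0.0274818
Step 3: Mass loss% = 0.0274818 * 100 = 2.74818% ≈ 2.75%

2.75%


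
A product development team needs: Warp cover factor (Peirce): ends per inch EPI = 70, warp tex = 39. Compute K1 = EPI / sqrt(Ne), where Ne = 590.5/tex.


Formula: K1 = EPI / sqrt(Ne), with Ne = 590.5 / tex_warp
Step 1: Ne = 590.5 / 39 = 15.141
Step 2: sqrt(Ne) = sqrt(15.141) = 3.8911
Step 3: K1 = 70 / 3.8911 = 18.0

18.0


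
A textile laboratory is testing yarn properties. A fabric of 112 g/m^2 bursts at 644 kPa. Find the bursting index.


Formula: Bursting Index = Bursting Strength / Fabric GSM
BI = 644 kPa / 112 g/m^2
BI = 5.750 kPa/(g/m^2)

5.750 kPa/(g/m^2)


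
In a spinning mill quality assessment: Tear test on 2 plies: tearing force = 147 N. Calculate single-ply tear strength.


Formula: Per-ply strength = Total force / Number of plies
Per-ply = 147 N / 2
Per-ply = 73.5 N

73.5 N


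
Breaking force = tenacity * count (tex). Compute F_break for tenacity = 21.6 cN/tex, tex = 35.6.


Formula: Breaking force = Tenacity * Linear density
F = 21.6 cN/tex * 35.6 tex
F = 768.96 cN

768.96 cN


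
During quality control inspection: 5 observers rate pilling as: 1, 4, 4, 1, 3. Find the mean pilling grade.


Formula: Mean = sum / count
Sum = 1 + 4 + 4 + 1 + 3 = 13
Mean = 13 / 5 = 2.6

2.6


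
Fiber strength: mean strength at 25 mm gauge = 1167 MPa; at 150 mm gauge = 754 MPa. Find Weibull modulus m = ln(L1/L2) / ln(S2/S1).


Formula: m = ln(L1/L2) / ln(S2/S1)
Step 1: ln(L1/L2) = ln(25/150) = -1.79176
Step 2: S2/S1 = 754/1167 = 0.6461
Step 3: ln(S2/S1) = ln(0.6461) = -0.43680
Step 4: m = -1.79176 / -0.43680 = 4.10

4.10 (Weibull m)


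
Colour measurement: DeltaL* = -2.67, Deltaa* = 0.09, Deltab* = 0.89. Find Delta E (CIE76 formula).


Formula: Delta E = sqrt(dL*^2 + da*^2 + db*^2)
Step 1: dL*^2 = (-2.67)^2 = 7.1289
Step 2: da*^2 = 0.09^2 = 0.0081
Step 3: db*^2 = 0.89^2 = 0.7921
Step 4: Sum = 7.1289 + 0.0081 + 0.7921 = 7.9291
Step 5: Delta E = sqrt(7.9291) = 2.82

2.82 Delta E


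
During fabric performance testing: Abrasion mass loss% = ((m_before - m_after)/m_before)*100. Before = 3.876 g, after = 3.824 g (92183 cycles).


Formula: Mass loss% = ((m_before - m_after) / m_before) * 100
Step 1: Mass loss = 3.876 - 3.824 = 0.052 g
Step 2: Ratio = 0.052 / 3.876 = 0.0134159
Step 3: Mass loss% = 0.0134159 * 100 = 1.34159% ≈ 1.34%

1.34%


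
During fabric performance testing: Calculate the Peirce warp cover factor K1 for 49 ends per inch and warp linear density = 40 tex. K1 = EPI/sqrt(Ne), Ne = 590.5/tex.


Formula: K1 = EPI / sqrt(Ne), with Ne = 590.5 / tex_warp
Step 1: Ne = 590.5 / 40 = 14.763
Step 2: sqrt(Ne) = sqrt(14.763) = 3.8423
Step 3: K1 = 49 / 3.8423 = 12.8

12.8


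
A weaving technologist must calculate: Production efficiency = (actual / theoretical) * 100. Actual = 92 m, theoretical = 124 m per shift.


Formula: Efficiency% = (Actual output / Theoretical output) * 100
Efficiency% = (92 / 124) * 100
Efficiency% = 0.741935 * 100 = 74.1935% ≈ 74.2%

74.2%


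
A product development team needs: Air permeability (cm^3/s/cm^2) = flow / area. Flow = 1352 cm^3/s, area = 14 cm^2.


Formula: Air Permeability = Airflow / Test Area
AP = 1352 cm^3/s / 14 cm^2
AP = 96.6 cm^3/s/cm^2

96.6 cm^3/s/cm^2


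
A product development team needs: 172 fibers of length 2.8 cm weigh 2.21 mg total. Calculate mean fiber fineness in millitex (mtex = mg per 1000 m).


Formula: fineness (mtex) = mass (mg) / total length (km) = (mass_mg / total_length_m) * 1000
Step 1: Convert fiber length: 2.8 cm = 0.028 m
Step 2: Total fiber length = 172 * 0.028 = 4.816 m
Step 3: Linear density = 2.21 mg / 4.816 m = 0.4589 mg/m
Step 4: fineness = 0.4589 * 1000 = 458.9 mtex

458.9 mtex


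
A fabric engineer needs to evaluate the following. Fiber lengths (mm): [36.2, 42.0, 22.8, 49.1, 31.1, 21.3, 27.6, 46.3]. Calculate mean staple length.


Formula: Mean = sum of lengths / count
Sum = 36.2 + 42.0 + 22.8 + 49.1 + 31.1 + 21.3 + 27.6 + 46.3
Sum = 276.4 mm
Mean = 276.4 / 8 = 34.55 mm

34.55 mm


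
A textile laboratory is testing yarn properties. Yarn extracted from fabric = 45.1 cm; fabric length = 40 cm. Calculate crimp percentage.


Formula: Crimp% = ((L_yarn - L_fabric) / L_fabric) * 100
Step 1: Extension = 45.1 - 40 = 5.1 cm
Step 2: Crimp% = (5.1 / 40) * 100
Step 3: Crimp% = 0.1275 * 100 = 12.75% ≈ 12.8%

12.8%


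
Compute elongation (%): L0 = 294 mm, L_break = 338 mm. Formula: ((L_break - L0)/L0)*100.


Formula: Elongation (%) = ((L_break - L0) / L0) * 100
Step 1: Extension = 338 - 294 = 44 mm
Step 2: Elongation = (44 / 294) * 100
Step 3: Elongation = 0.14966 * 100 = 14.966% ≈ 15.0%

15.0%


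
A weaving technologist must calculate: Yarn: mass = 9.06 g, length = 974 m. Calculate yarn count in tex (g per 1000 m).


Formula: Tex = (mass_g / length_m) * 1000
Substituting: Tex = (9.06 / 974) * 1000
Intermediate: 9.06 / 974 = 0.00930185 g/m
Tex = 0.00930185 * 1000 = 9.30 tex

9.30 tex


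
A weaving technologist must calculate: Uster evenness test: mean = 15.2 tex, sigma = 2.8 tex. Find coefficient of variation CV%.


Formula: CV% = (standard deviation / mean) * 100
Step 1: Ratio = 2.8 / 15.2 = 0.184211
Step 2: CV% = 0.184211 * 100 = 18.4211% ≈ 18.4%

18.4%


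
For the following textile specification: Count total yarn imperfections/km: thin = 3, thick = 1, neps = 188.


Formula: Total = thin places + thick places + neps
Total = 3 + 1 + 188
Total = 192 imperfections/km

192 imperfections/km


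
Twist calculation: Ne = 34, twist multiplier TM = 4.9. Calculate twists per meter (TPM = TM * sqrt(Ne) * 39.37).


Formula: TPM = TM * sqrt(Ne) * 39.37
Step 1: sqrt(Ne) = sqrt(34) = 5.831
Step 2: TM * sqrt(Ne) = 4.9 * 5.831 = 28.5719
Step 3: TPM = 28.5719 * 39.37 = 1125 twists/m

1125 twists/m


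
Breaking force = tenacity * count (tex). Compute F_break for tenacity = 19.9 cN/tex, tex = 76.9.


Formula: Breaking force = Tenacity * Linear density
F = 19.9 cN/tex * 76.9 tex
F = 1530.31 cN

1530.31 cN


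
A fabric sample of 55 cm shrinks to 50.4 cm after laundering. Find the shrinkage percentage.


Formula: Shrinkage% = ((L_before - L_after) / L_before) * 100
Step 1: Shrinkage = 55 - 50.4 = 4.6 cm
Step 2: Shrinkage% = (4.6 / 55) * 100
Step 3: Shrinkage% = 0.083636 * 100 = 8.3636% ≈ 8.4%

8.4%


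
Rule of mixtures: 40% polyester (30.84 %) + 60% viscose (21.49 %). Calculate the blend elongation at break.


Formula: Blend property = (fraction_A * property_A) + (fraction_B * property_B)
Step 1: Contribution A = 40/100 * 30.84 % = 12.336 %
Step 2: Contribution B = 60/100 * 21.49 % = 12.894 %
Step 3: Blend elongation at break = 12.336 + 12.894 = 25.23 %

25.23 %


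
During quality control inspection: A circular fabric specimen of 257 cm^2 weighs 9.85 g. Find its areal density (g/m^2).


Formula: GSM = mass_g / area_m2
Step 1: Convert area: 257 cm^2 = 257 / 10000 = 0.0257 m^2
Step 2: GSM = 9.85 g / 0.0257 m^2 = 383.3 g/m^2

383.3 g/m^2


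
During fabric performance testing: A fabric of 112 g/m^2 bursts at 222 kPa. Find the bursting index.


Formula: Bursting Index = Bursting Strength / Fabric GSM
BI = 222 kPa / 112 g/m^2
BI = 1.982 kPa/(g/m^2)

1.982 kPa/(g/m^2)


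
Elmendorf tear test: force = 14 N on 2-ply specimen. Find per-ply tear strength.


Formula: Per-ply strength = Total force / Number of plies
Per-ply = 14 N / 2
Per-ply = 7 N

7 N


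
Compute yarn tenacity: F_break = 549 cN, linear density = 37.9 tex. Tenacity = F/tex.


Formula: Tenacity = Breaking force / Linear density
Tenacity = 549 cN / 37.9 tex
Tenacity = 14.49 cN/tex

14.49 cN/tex


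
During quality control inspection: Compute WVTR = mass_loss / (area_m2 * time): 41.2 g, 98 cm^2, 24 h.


Formula: WVTR = mass_loss / (area * time)
Step 1: Convert area: 98 cm^2 = 0.0098 m^2
Step 2: WVTR = 41.2 g / (0.0098 m^2 * 24 h)
Step 3: WVTR = 41.2 / 0.2352 = 175.2 g/m^2/h

175.2 g/m^2/h


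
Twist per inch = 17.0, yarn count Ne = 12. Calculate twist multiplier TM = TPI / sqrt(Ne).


Formula: TM = TPI / sqrt(Ne)
Step 1: sqrt(Ne) = sqrt(12) = 3.4641
Step 2: TM = 17.0 / 3.4641 = 4.91

4.91 TM


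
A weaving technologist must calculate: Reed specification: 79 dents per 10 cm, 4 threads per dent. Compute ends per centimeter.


Formula: EPC = (dents per 10 cm * ends per dent) / 10
Step 1: Total ends per 10 cm = 79 * 4 = 316
Step 2: EPC = 316 / 10 = 31.6 ends/cm

31.6 ends/cm


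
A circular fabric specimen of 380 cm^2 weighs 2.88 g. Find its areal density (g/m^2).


Formula: GSM = mass_g / area_m2
Step 1: Convert area: 380 cm^2 = 380 / 10000 = 0.038 m^2
Step 2: GSM = 2.88 g / 0.038 m^2 = 75.8 g/m^2

75.8 g/m^2


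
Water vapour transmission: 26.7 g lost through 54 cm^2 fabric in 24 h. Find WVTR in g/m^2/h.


Formula: WVTR = mass_loss / (area * time)
Step 1: Convert area: 54 cm^2 = 0.0054 m^2
Step 2: WVTR = 26.7 g / (0.0054 m^2 * 24 h)
Step 3: WVTR = 26.7 / 0.1296 = 206.0 g/m^2/h

206.0 g/m^2/h


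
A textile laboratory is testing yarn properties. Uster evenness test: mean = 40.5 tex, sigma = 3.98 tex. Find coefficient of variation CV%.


Formula: CV% = (standard deviation / mean) * 100
Step 1: Ratio = 3.98 / 40.5 = 0.098272
Step 2: CV% = 0.098272 * 100 = 9.8272% ≈ 9.8%

9.8%


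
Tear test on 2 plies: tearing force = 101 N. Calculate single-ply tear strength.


Formula: Per-ply strength = Total force / Number of plies
Per-ply = 101 N / 2
Per-ply = 50.5 N

50.5 N


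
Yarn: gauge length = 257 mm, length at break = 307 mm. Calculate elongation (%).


Formula: Elongation (%) = ((L_break - L0) / L0) * 100
Step 1: Extension = 307 - 257 = 50 mm
Step 2: Elongation = (50 / 257) * 100
Step 3: Elongation = 0.194553 * 100 = 19.4553% ≈ 19.5%

19.5%


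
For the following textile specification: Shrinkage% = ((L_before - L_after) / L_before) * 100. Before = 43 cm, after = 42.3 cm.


Formula: Shrinkage% = ((L_before - L_after) / L_before) * 100
Step 1: Shrinkage = 43 - 42.3 = 0.7 cm
Step 2: Shrinkage% = (0.7 / 43) * 100
Step 3: Shrinkage% = 0.016279 * 100 = 1.6279% ≈ 1.6%

1.6%


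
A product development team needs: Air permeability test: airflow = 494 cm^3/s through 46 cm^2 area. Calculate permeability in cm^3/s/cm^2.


Formula: Air Permeability = Airflow / Test Area
AP = 494 cm^3/s / 46 cm^2
AP = 10.7 cm^3/s/cm^2

10.7 cm^3/s/cm^2


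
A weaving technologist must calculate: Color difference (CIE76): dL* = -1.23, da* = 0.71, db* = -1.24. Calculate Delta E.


Formula: Delta E = sqrt(dL*^2 + da*^2 + db*^2)
Step 1: dL*^2 = (-1.23)^2 = 1.5129
Step 2: da*^2 = 0.71^2 = 0.5041
Step 3: db*^2 = (-1.24)^2 = 1.5376
Step 4: Sum = 1.5129 + 0.5041 + 1.5376 = 3.5546
Step 5: Delta E = sqrt(3.5546) = 1.89

1.89 Delta E


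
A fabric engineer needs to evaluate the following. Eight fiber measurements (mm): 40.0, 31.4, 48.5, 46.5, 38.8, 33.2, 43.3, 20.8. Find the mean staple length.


Formula: Mean = sum of lengths / count
Sum = 40.0 + 31.4 + 48.5 + 46.5 + 38.8 + 33.2 + 43.3 + 20.8
Sum = 302.5 mm
Mean = 302.5 / 8 = 37.81 mm

37.81 mm


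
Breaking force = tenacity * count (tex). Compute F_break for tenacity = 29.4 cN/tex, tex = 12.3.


Formula: Breaking force = Tenacity * Linear density
F = 29.4 cN/tex * 12.3 tex
F = 361.62 cN

361.62 cN


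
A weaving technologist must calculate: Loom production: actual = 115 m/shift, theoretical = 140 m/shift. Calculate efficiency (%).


Formula: Efficiency% = (Actual output / Theoretical output) * 100
Efficiency% = (115 / 140) * 100
Efficiency% = 0.821429 * 100 = 82.1429% ≈ 82.1%

82.1%


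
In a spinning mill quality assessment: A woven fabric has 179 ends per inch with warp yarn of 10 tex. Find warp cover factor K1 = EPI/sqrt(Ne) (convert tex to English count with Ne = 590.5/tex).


Formula: K1 = EPI / sqrt(Ne), with Ne = 590.5 / tex_warp
Step 1: Ne = 590.5 / 10 = 59.05
Step 2: sqrt(Ne) = sqrt(59.05) = 7.6844
Step 3: K1 = 179 / 7.6844 = 23.3

23.3


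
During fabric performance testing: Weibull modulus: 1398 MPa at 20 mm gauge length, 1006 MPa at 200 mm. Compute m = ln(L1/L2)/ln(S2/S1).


Formula: m = ln(L1/L2) / ln(S2/S1)
Step 1: ln(L1/L2) = ln(20/200) = -2.30259
Step 2: S2/S1 = 1006/1398 = 0.7196
Step 3: ln(S2/S1) = ln(0.7196) = -0.32906
Step 4: m = -2.30259 / -0.32906 = 7.00

7.00 (Weibull m)


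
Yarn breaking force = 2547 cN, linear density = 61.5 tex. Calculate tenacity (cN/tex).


Formula: Tenacity = Breaking force / Linear density
Tenacity = 2547 cN / 61.5 tex
Tenacity = 41.41 cN/tex

41.41 cN/tex


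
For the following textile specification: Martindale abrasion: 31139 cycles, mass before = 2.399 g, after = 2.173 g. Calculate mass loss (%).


Formula: Mass loss% = ((m_before - m_after) / m_before) * 100
Step 1: Mass loss = 2.399 - 2.173 = 0.226 g
Step 2: Ratio = 0.226 / 2.399 = 0.0942059
Step 3: Mass loss% = 0.0942059 * 100 = 9.42059% ≈ 9.42%

9.42%


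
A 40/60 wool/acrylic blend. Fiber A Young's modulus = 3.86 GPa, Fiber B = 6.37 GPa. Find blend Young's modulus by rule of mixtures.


Formula: Blend property = (fraction_A * property_A) + (fraction_B * property_B)
Step 1: Contribution A = 40/100 * 3.86 GPa = 1.544 GPa
Step 2: Contribution B = 60/100 * 6.37 GPa = 3.822 GPa
Step 3: Blend Young's modulus = 1.544 + 3.822 = 5.366 GPa

5.366 GPa


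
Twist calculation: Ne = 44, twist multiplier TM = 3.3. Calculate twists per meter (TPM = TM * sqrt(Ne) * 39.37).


Formula: TPM = TM * sqrt(Ne) * 39.37
Step 1: sqrt(Ne) = sqrt(44) = 6.6332
Step 2: TM * sqrt(Ne) = 3.3 * 6.6332 = 21.8896
Step 3: TPM = 21.8896 * 39.37 = 862 twists/m

862 twists/m


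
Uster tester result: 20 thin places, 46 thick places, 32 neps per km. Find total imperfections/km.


Formula: Total = thin places + thick places + neps
Total = 20 + 46 + 32
Total = 98 imperfections/km

98 imperfections/km


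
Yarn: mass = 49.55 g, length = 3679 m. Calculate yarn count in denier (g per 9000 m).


Formula: den = (mass_g / length_m) * 9000
Substituting: den = (49.55 / 3679) * 9000
Intermediate: 49.55 / 3679 = 0.01346833 g/m
den = 0.01346833 * 9000 = 121.2 denier

121.2 denier


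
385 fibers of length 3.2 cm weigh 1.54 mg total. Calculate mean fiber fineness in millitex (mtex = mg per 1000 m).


Formula: fineness (mtex) = mass (mg) / total length (km) = (mass_mg / total_length_m) * 1000
Step 1: Convert fiber length: 3.2 cm = 0.032 m
Step 2: Total fiber length = 385 * 0.032 = 12.32 m
Step 3: Linear density = 1.54 mg / 12.32 m = 0.1250 mg/m
Step 4: fineness = 0.1250 * 1000 = 125.0 mtex

125.0 mtex


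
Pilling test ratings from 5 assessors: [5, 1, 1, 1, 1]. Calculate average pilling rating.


Formula: Mean = sum / count
Sum = 5 + 1 + 1 + 1 + 1 = 9
Mean = 9 / 5 = 1.8

1.8


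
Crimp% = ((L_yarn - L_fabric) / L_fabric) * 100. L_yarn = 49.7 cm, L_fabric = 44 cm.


Formula: Crimp% = ((L_yarn - L_fabric) / L_fabric) * 100
Step 1: Extension = 49.7 - 44 = 5.7 cm
Step 2: Crimp% = (5.7 / 44) * 100
Step 3: Crimp% = 0.129545 * 100 = 12.9545% ≈ 13.0%

13.0%


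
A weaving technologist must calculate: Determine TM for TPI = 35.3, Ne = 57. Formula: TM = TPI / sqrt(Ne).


Formula: TM = TPI / sqrt(Ne)
Step 1: sqrt(Ne) = sqrt(57) = 7.5498
Step 2: TM = 35.3 / 7.5498 = 4.68

4.68 TM


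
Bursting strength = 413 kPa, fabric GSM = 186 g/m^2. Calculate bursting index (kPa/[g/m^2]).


Formula: Bursting Index = Bursting Strength / Fabric GSM
BI = 413 kPa / 186 g/m^2
BI = 2.220 kPa/(g/m^2)

2.220 kPa/(g/m^2)


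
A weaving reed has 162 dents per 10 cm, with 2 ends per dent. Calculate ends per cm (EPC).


Formula: EPC = (dents per 10 cm * ends per dent) / 10
Step 1: Total ends per 10 cm = 162 * 2 = 324
Step 2: EPC = 324 / 10 = 32.4 ends/cm

32.4 ends/cm


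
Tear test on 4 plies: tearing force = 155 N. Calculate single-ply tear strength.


Formula: Per-ply strength = Total force / Number of plies
Per-ply = 155 N / 4
Per-ply = 38.75 N

38.75 N


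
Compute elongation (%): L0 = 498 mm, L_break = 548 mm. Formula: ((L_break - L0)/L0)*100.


Formula: Elongation (%) = ((L_break - L0) / L0) * 100
Step 1: Extension = 548 - 498 = 50 mm
Step 2: Elongation = (50 / 498) * 100
Step 3: Elongation = 0.100402 * 100 = 10.0402% ≈ 10.0%

10.0%


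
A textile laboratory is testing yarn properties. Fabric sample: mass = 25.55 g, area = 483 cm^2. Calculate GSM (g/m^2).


Formula: GSM = mass_g / area_m2
Step 1: Convert area: 483 cm^2 = 483 / 10000 = 0.0483 m^2
Step 2: GSM = 25.55 g / 0.0483 m^2 = 529.0 g/m^2

529.0 g/m^2


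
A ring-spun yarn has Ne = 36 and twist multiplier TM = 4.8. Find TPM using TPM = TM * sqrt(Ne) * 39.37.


Formula: TPM = TM * sqrt(Ne) * 39.37
Step 1: sqrt(Ne) = sqrt(36) = 6
Step 2: TM * sqrt(Ne) = 4.8 * 6 = 28.8
Step 3: TPM = 28.8 * 39.37 = 1134 twists/m

1134 twists/m


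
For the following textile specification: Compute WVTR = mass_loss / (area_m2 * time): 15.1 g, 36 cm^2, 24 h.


Formula: WVTR = mass_loss / (area * time)
Step 1: Convert area: 36 cm^2 = 0.0036 m^2
Step 2: WVTR = 15.1 g / (0.0036 m^2 * 24 h)
Step 3: WVTR = 15.1 / 0.0864 = 174.8 g/m^2/h

174.8 g/m^2/h


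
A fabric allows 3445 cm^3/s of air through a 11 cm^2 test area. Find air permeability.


Formula: Air Permeability = Airflow / Test Area
AP = 3445 cm^3/s / 11 cm^2
AP = 313.2 cm^3/s/cm^2

313.2 cm^3/s/cm^2


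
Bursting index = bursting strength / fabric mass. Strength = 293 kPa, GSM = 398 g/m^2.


Formula: Bursting Index = Bursting Strength / Fabric GSM
BI = 293 kPa / 398 g/m^2
BI = 0.736 kPa/(g/m^2)

0.736 kPa/(g/m^2)


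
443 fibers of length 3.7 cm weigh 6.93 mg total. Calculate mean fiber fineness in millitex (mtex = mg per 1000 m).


Formula: fineness (mtex) = mass (mg) / total length (km) = (mass_mg / total_length_m) * 1000
Step 1: Convert fiber length: 3.7 cm = 0.037 m
Step 2: Total fiber length = 443 * 0.037 = 16.391 m
Step 3: Linear density = 6.93 mg / 16.391 m = 0.4228 mg/m
Step 4: fineness = 0.4228 * 1000 = 422.8 mtex

422.8 mtex


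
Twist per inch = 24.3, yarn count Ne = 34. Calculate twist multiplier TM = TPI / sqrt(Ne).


Formula: TM = TPI / sqrt(Ne)
Step 1: sqrt(Ne) = sqrt(34) = 5.831
Step 2: TM = 24.3 / 5.831 = 4.17

4.17 TM


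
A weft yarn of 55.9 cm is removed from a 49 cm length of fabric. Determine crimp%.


Formula: Crimp% = ((L_yarn - L_fabric) / L_fabric) * 100
Step 1: Extension = 55.9 - 49 = 6.9 cm
Step 2: Crimp% = (6.9 / 49) * 100
Step 3: Crimp% = 0.140816 * 100 = 14.0816% ≈ 14.1%

14.1%


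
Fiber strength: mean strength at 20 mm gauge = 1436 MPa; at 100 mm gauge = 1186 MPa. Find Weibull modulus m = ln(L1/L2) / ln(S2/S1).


Formula: m = ln(L1/L2) / ln(S2/S1)
Step 1: ln(L1/L2) = ln(20/100) = -1.60944
Step 2: S2/S1 = 1186/1436 = 0.82591
Step 3: ln(S2/S1) = ln(0.82591) = -0.19127
Step 4: m = -1.60944 / -0.19127 = 8.41

8.41 (Weibull m)


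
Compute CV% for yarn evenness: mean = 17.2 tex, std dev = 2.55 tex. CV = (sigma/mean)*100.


Formula: CV% = (standard deviation / mean) * 100
Step 1: Ratio = 2.55 / 17.2 = 0.148256
Step 2: CV% = 0.148256 * 100 = 14.8256% ≈ 14.8%

14.8%


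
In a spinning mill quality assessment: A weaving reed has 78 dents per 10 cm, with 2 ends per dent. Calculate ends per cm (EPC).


Formula: EPC = (dents per 10 cm * ends per dent) / 10
Step 1: Total ends per 10 cm = 78 * 2 = 156
Step 2: EPC = 156 / 10 = 15.6 ends/cm

15.6 ends/cm


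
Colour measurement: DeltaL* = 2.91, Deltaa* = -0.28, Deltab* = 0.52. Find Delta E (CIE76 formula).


Formula: Delta E = sqrt(dL*^2 + da*^2 + db*^2)
Step 1: dL*^2 = 2.91^2 = 8.4681
Step 2: da*^2 = (-0.28)^2 = 0.0784
Step 3: db*^2 = 0.52^2 = 0.2704
Step 4: Sum = 8.4681 + 0.0784 + 0.2704 = 8.8169
Step 5: Delta E = sqrt(8.8169) = 2.97

2.97 Delta E


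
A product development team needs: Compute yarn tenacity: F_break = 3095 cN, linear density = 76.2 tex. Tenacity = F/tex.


Formula: Tenacity = Breaking force / Linear density
Tenacity = 3095 cN / 76.2 tex
Tenacity = 40.62 cN/tex

40.62 cN/tex


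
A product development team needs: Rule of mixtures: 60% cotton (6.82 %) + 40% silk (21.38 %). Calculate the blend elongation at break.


Formula: Blend property = (fraction_A * property_A) + (fraction_B * property_B)
Step 1: Contribution A = 60/100 * 6.82 % = 4.092 %
Step 2: Contribution B = 40/100 * 21.38 % = 8.552 %
Step 3: Blend elongation at break = 4.092 + 8.552 = 12.644 %

12.644 %


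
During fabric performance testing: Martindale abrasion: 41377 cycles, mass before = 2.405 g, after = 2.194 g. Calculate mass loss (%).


Formula: Mass loss% = ((m_before - m_after) / m_before) * 100
Step 1: Mass loss = 2.405 - 2.194 = 0.211 g
Step 2: Ratio = 0.211 / 2.405 = 0.0877339
Step 3: Mass loss% = 0.0877339 * 100 = 8.77339% ≈ 8.77%

8.77%


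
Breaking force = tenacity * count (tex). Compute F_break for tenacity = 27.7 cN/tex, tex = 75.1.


Formula: Breaking force = Tenacity * Linear density
F = 27.7 cN/tex * 75.1 tex
F = 2080.27 cN

2080.27 cN


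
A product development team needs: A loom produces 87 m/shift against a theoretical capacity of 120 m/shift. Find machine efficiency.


Formula: Efficiency% = (Actual output / Theoretical output) * 100
Efficiency% = (87 / 120) * 100
Efficiency% = 0.725 * 100 = 72.5%

72.5%


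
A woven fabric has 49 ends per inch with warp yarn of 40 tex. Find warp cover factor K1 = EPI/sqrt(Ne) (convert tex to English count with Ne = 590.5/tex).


Formula: K1 = EPI / sqrt(Ne), with Ne = 590.5 / tex_warp
Step 1: Ne = 590.5 / 40 = 14.763
Step 2: sqrt(Ne) = sqrt(14.763) = 3.8423
Step 3: K1 = 49 / 3.8423 = 12.8

12.8


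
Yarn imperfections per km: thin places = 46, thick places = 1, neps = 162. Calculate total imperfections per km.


Formula: Total = thin places + thick places + neps
Total = 46 + 1 + 162
Total = 209 imperfections/km

209 imperfections/km


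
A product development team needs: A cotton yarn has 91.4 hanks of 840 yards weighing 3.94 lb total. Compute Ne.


Formula: Ne = hanks / mass_lb
Substituting: Ne = 91.4 / 3.94
Ne = 23.2

23.2 Ne


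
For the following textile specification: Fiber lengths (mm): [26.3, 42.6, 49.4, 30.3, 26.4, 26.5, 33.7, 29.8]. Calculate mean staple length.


Formula: Mean = sum of lengths / count
Sum = 26.3 + 42.6 + 49.4 + 30.3 + 26.4 + 26.5 + 33.7 + 29.8
Sum = 265.0 mm
Mean = 265.0 / 8 = 33.13 mm

33.13 mm


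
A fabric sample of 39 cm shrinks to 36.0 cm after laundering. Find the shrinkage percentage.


Formula: Shrinkage% = ((L_before - L_after) / L_before) * 100
Step 1: Shrinkage = 39 - 36.0 = 3.0 cm
Step 2: Shrinkage% = (3.0 / 39) * 100
Step 3: Shrinkage% = 0.076923 * 100 = 7.6923% ≈ 7.7%

7.7%


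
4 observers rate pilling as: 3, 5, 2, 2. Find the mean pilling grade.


Formula: Mean = sum / count
Sum = 3 + 5 + 2 + 2 = 12
Mean = 12 / 4 = 3.0

3.0
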